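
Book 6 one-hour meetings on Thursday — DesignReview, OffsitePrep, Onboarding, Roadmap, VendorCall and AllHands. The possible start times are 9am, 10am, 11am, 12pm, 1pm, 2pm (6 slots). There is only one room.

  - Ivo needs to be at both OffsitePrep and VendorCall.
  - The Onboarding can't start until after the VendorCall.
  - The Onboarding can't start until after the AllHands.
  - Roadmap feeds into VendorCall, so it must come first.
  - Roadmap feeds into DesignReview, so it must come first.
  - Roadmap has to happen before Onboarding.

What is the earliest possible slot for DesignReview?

10am

Precedence pushes DesignReview to at least 10am.
DesignReview at 10am is achievable: DesignReview -> 10am; VendorCall -> 11am; AllHands -> 12pm; OffsitePrep -> 2pm; Onboarding -> 1pm; Roadmap -> 9am.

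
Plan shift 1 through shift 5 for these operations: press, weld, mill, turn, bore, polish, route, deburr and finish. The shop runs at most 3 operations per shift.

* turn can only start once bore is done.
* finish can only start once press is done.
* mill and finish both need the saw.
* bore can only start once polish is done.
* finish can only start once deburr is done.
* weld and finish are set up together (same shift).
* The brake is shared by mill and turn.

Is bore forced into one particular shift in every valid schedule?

bore can be shift 2 (e.g. mill=shift 4; press=shift 1; polish=shift 1; weld=shift 2; turn=shift 3; bore=shift 2; route=shift 3; finish=shift 2; deburr=shift 1) or shift 3 (e.g. route -> shift 2, turn -> shift 4, bore -> shift 3, mill -> shift 3, weld -> shift 2, deburr -> shift 1, finish -> shift 2, press -> shift 1, polish -> shift 1).

No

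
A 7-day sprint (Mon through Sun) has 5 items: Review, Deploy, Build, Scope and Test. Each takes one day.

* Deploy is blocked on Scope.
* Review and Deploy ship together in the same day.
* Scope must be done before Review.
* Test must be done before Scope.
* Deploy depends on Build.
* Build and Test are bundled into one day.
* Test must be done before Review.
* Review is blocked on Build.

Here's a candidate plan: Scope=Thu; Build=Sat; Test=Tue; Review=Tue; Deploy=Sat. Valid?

Invalid. Review is blocked on Build.

Scope must be done before Review — violated.
Review and Deploy ship together in the same day — violated.
Review is blocked on Build — violated.
Deploy is blocked on Scope — holds.
Deploy depends on Build — violated.
Build and Test are bundled into one day — violated.
Test must be done before Review — violated.
Test must be done before Scope — holds.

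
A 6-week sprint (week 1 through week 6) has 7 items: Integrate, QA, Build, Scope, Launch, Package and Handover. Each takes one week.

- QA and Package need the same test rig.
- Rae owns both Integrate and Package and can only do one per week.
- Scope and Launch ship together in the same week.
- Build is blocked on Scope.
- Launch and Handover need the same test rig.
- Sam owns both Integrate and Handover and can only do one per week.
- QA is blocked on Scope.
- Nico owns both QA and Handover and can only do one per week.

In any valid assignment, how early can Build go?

Precedence pushes Build to at least week 2.
Build at week 2 is achievable: Integrate=week 1; Launch=week 1; Build=week 2; Package=week 3; QA=week 2; Handover=week 3; Scope=week 1.

week 2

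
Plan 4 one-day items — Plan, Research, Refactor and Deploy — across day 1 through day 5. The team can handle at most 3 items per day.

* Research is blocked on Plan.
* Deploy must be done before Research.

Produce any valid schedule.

Refactor=day 1, Deploy=day 1, Research=day 2, Plan=day 1

Checking: Plan(day 1) before Research(day 2); Deploy(day 1) before Research(day 2); max 3 per day (cap 3).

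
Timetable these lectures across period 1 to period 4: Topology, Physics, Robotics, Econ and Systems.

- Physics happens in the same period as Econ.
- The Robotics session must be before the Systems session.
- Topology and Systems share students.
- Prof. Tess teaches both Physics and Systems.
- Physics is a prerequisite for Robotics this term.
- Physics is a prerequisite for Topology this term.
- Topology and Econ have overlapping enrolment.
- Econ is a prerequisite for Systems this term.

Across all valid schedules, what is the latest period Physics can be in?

Downstream work caps Physics at period 2.
Physics at period 2 is achievable: Econ in period 2; Systems in period 4; Topology in period 3; Robotics in period 3; Physics in period 2.

period 2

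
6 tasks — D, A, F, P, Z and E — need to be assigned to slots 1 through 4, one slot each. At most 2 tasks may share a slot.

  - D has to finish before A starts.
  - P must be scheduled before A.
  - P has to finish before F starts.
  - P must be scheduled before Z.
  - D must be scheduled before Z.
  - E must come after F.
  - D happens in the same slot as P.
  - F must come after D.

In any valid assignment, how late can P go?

Downstream work caps P at 2.
P at 2 is achievable: A in 3, E in 4, F in 3, Z in 4, D in 2, P in 2.

2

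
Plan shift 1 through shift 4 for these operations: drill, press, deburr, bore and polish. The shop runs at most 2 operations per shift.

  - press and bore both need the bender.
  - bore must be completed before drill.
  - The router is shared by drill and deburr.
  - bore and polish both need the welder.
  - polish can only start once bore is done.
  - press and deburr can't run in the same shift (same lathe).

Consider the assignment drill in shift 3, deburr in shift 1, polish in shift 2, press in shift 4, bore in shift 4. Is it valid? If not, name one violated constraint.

No — it violates: press and bore both need the bender

bore and polish both need the welder — holds.
bore must be completed before drill — violated.
press and deburr can't run in the same shift (same lathe) — holds.
The shop runs at most 2 operations per shift — holds.
polish can only start once bore is done — violated.
press and bore both need the bender — violated.
The router is shared by drill and deburr — holds.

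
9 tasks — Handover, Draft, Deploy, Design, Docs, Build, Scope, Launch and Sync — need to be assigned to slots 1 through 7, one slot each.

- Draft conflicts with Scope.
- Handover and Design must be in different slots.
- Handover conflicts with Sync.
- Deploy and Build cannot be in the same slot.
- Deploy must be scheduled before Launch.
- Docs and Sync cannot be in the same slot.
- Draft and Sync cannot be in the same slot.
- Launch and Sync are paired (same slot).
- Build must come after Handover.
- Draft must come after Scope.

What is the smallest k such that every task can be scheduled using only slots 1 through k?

3 slots

The precedence chain requires at least 2 distinct slots.
Could 2 slots be enough, i.e. nothing placed later than 2? No: Draft must come after Scope (at 1 or later) → {2}; Launch must come after Deploy (at 1 or later) → {2}; Sync must be in the same slot as Launch (in {2}) → {2}; Sync can't share with Draft (2) → nothing is left.
So 2 slots is not enough.
3 works (last occupied slot: 3): for example Build -> 2; Docs -> 1; Deploy -> 1; Design -> 2; Draft -> 2; Handover -> 1; Sync -> 3; Scope -> 1; Launch -> 3.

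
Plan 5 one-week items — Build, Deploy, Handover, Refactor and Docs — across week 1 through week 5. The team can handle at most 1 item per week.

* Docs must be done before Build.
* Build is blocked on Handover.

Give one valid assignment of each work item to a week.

Deploy=week 4; Docs=week 2; Handover=week 1; Build=week 3; Refactor=week 5

Checking: Handover(week 1) before Build(week 3); Docs(week 2) before Build(week 3); max 1 per week (cap 1).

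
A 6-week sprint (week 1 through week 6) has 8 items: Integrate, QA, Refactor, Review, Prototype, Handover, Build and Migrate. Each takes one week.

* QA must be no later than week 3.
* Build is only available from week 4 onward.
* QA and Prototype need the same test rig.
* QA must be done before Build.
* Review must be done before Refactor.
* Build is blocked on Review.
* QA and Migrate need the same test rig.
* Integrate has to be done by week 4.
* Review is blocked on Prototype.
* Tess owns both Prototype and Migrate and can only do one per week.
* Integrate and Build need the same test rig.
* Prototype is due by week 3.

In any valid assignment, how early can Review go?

Precedence pushes Review to at least week 2; downstream work caps Review at week 5.
Review at week 2 is achievable: Review -> week 2; Build -> week 4; Handover -> week 1; Migrate -> week 3; QA -> week 2; Integrate -> week 1; Refactor -> week 3; Prototype -> week 1.

week 2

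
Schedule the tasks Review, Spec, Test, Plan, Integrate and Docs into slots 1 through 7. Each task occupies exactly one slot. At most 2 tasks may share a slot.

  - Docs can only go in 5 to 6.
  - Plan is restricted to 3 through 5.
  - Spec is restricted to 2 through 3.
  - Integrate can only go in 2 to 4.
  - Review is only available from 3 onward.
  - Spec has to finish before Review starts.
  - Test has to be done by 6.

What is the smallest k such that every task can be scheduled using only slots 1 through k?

The precedence chain requires at least 2 distinct slots.
With at most 2 per slot and 6 tasks, at least 3 slots are needed.
Docs can't be placed before 5, so the schedule must run through at least slot 5.
5 works (last occupied slot: 5): for example Docs -> 5; Review -> 3; Plan -> 3; Integrate -> 2; Test -> 1; Spec -> 2.

5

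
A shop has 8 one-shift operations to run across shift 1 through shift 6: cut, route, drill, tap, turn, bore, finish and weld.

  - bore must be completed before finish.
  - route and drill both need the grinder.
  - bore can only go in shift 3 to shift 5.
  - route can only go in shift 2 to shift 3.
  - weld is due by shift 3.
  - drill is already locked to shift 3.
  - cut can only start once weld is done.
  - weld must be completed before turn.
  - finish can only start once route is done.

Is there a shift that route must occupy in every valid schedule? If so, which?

shift 2

route's window is shift 2–shift 3.
drill is fixed at shift 3, and route can't share a shift with drill.
So route must be shift 2.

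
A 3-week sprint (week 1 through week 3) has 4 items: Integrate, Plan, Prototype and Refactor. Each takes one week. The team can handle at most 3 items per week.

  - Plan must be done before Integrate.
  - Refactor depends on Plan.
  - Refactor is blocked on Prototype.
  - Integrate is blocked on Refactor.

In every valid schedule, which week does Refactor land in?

Precedence pushes Refactor to at least week 2; downstream work caps Refactor at week 2.
So Refactor is pinned to week 2.

week 2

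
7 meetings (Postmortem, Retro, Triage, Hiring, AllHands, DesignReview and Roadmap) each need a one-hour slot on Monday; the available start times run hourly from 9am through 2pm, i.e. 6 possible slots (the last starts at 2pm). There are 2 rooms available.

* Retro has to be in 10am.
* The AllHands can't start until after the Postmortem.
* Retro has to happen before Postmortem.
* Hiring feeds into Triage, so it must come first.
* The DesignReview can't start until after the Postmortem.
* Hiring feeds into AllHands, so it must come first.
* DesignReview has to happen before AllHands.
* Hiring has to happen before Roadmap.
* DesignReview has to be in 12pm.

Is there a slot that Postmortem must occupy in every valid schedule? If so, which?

Retro is fixed at 10am and must come before Postmortem, so Postmortem is at least 11am.
DesignReview is fixed at 12pm and must come after Postmortem, so Postmortem is at most 11am.
So Postmortem must be 11am.

11am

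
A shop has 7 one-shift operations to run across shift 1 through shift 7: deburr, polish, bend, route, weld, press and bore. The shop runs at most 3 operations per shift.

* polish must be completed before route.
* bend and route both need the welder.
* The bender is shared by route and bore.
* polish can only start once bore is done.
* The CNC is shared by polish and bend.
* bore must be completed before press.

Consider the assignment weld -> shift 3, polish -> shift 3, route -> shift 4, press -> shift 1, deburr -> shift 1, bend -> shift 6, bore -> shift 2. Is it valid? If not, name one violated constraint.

The CNC is shared by polish and bend — holds.
polish must be completed before route — holds.
bend and route both need the welder — holds.
The bender is shared by route and bore — holds.
bore must be completed before press — violated.
polish can only start once bore is done — holds.
The shop runs at most 3 operations per shift — holds.

Invalid. bore must be completed before press.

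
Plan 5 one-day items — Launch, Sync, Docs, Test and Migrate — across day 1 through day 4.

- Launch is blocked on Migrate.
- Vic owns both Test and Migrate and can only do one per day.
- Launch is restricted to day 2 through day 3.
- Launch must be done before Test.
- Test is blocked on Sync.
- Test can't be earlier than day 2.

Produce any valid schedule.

Docs=day 1; Test=day 3; Launch=day 2; Sync=day 1; Migrate=day 1

Checking: Sync(day 1) before Test(day 3); Migrate(day 1) before Launch(day 2); Launch(day 2) before Test(day 3); Test(day 3) != Migrate(day 1); Launch=day 2 in [day 2,day 3]; Test=day 3 in [day 2,day 4].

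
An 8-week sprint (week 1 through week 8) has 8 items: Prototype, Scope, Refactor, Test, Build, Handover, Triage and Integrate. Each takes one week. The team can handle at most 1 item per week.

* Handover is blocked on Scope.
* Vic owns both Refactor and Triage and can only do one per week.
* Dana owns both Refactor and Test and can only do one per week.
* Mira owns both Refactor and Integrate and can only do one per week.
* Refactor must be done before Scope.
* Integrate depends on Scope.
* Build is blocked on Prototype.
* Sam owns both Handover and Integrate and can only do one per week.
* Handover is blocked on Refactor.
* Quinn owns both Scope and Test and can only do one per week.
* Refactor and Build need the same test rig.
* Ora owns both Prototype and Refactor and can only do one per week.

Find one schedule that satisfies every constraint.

Refactor in week 1, Scope in week 2, Triage in week 8, Test in week 7, Prototype in week 4, Handover in week 3, Integrate in week 6, Build in week 5

Checking: Refactor(week 1) before Scope(week 2); Scope(week 2) before Integrate(week 6); Prototype(week 4) before Build(week 5); Scope(week 2) before Handover(week 3); Refactor(week 1) before Handover(week 3); Refactor(week 1) != Build(week 5); Refactor(week 1) != Triage(week 8); Refactor(week 1) != Integrate(week 6); Refactor(week 1) != Test(week 7); Prototype(week 4) != Refactor(week 1); Scope(week 2) != Test(week 7); Handover(week 3) != Integrate(week 6); max 1 per week (cap 1).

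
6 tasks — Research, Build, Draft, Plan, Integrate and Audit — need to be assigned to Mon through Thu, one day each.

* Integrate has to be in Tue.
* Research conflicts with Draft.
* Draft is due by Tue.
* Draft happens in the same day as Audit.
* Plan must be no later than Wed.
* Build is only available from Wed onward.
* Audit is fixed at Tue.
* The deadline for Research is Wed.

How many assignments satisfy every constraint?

Splitting on Research: it can be Mon (6), Wed (6). Listing each branch's schedules as (Build, Draft, Plan, Integrate, Audit):
Research=Mon: (Wed,Tue,Mon,Tue,Tue) (Wed,Tue,Tue,Tue,Tue) (Wed,Tue,Wed,Tue,Tue) (Thu,Tue,Mon,Tue,Tue) (Thu,Tue,Tue,Tue,Tue) (Thu,Tue,Wed,Tue,Tue) — 6.
Research=Wed: (Wed,Tue,Mon,Tue,Tue) (Wed,Tue,Tue,Tue,Tue) (Wed,Tue,Wed,Tue,Tue) (Thu,Tue,Mon,Tue,Tue) (Thu,Tue,Tue,Tue,Tue) (Thu,Tue,Wed,Tue,Tue) — 6.
Summing: 6 + 6 = 12.

12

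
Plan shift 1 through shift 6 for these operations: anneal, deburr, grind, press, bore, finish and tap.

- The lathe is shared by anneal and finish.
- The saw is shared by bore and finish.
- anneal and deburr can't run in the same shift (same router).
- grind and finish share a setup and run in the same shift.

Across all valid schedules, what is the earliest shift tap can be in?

tap at shift 1 is achievable: grind in shift 2; bore in shift 1; tap in shift 1; finish in shift 2; deburr in shift 2; anneal in shift 1; press in shift 1.

shift 1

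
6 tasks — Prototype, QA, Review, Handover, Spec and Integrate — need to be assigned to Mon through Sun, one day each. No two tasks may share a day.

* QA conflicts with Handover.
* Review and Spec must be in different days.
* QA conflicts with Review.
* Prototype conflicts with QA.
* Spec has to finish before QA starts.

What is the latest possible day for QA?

Precedence pushes QA to at least Tue.
QA at Sun is achievable: Handover -> Thu; Integrate -> Fri; Spec -> Mon; Review -> Wed; Prototype -> Tue; QA -> Sun.

Sun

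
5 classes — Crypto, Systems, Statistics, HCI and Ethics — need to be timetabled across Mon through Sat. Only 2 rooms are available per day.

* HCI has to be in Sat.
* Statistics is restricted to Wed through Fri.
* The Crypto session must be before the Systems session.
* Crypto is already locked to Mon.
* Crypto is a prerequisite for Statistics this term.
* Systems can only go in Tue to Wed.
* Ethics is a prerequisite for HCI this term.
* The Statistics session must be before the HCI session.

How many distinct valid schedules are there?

29

Splitting on Systems: it can be Tue (15), Wed (14). Listing each branch's schedules as (Crypto, Statistics, HCI, Ethics):
Systems=Tue: (Mon,Wed,Sat,Mon) (Mon,Wed,Sat,Tue) (Mon,Wed,Sat,Wed) (Mon,Wed,Sat,Thu) (Mon,Wed,Sat,Fri) (Mon,Thu,Sat,Mon) (Mon,Thu,Sat,Tue) (Mon,Thu,Sat,Wed) (Mon,Thu,Sat,Thu) (Mon,Thu,Sat,Fri) (Mon,Fri,Sat,Mon) (Mon,Fri,Sat,Tue) (Mon,Fri,Sat,Wed) (Mon,Fri,Sat,Thu) (Mon,Fri,Sat,Fri) — 15.
Systems=Wed: (Mon,Wed,Sat,Mon) (Mon,Wed,Sat,Tue) (Mon,Wed,Sat,Thu) (Mon,Wed,Sat,Fri) (Mon,Thu,Sat,Mon) (Mon,Thu,Sat,Tue) (Mon,Thu,Sat,Wed) (Mon,Thu,Sat,Thu) (Mon,Thu,Sat,Fri) (Mon,Fri,Sat,Mon) (Mon,Fri,Sat,Tue) (Mon,Fri,Sat,Wed) (Mon,Fri,Sat,Thu) (Mon,Fri,Sat,Fri) — 14.
Summing: 15 + 14 = 29.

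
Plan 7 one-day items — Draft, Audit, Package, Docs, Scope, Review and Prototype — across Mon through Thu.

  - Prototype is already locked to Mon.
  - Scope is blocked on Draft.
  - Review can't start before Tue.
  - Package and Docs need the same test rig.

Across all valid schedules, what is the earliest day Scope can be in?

Tue

Precedence pushes Scope to at least Tue.
Scope at Tue is achievable: Audit -> Mon; Review -> Tue; Draft -> Mon; Package -> Mon; Scope -> Tue; Prototype -> Mon; Docs -> Tue.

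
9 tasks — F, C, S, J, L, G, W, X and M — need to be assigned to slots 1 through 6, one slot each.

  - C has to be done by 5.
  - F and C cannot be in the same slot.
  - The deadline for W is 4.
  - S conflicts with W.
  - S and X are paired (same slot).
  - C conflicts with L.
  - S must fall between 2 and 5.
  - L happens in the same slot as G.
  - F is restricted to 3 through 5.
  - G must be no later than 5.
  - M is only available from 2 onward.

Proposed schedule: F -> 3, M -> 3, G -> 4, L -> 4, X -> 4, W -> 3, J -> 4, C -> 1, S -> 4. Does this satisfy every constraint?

F is restricted to 3 through 5 — holds.
The deadline for W is 4 — holds.
S must fall between 2 and 5 — holds.
S conflicts with W — holds.
C conflicts with L — holds.
F and C cannot be in the same slot — holds.
M is only available from 2 onward — holds.
C has to be done by 5 — holds.
G must be no later than 5 — holds.
L happens in the same slot as G — holds.
S and X are paired (same slot) — holds.

Yes, all constraints hold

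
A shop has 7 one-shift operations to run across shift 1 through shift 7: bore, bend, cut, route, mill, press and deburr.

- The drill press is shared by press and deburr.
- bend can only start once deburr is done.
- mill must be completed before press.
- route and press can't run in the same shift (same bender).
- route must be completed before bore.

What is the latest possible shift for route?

Downstream work caps route at shift 6.
route at shift 6 is achievable: deburr=shift 1, bore=shift 7, mill=shift 1, press=shift 2, cut=shift 1, route=shift 6, bend=shift 2.

shift 6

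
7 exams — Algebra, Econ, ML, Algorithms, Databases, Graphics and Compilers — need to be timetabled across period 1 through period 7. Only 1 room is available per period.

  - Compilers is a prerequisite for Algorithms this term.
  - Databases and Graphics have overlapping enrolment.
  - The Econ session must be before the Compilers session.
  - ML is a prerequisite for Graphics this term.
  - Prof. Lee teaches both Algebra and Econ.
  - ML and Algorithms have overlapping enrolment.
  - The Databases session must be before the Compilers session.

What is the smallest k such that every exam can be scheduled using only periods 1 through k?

The precedence chain requires at least 3 distinct periods.
With at most 1 per period and 7 exams, at least 7 periods are needed.
7 works (last occupied period: period 7): for example Algebra=period 7; Algorithms=period 5; ML=period 4; Databases=period 2; Econ=period 1; Compilers=period 3; Graphics=period 6.

7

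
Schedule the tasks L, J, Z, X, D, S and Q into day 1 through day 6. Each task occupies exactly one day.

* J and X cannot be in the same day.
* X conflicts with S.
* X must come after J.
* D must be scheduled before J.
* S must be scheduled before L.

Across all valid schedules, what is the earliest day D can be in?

Downstream work caps D at day 4.
D at day 1 is achievable: X in day 3, Q in day 1, D in day 1, Z in day 1, J in day 2, L in day 2, S in day 1.

day 1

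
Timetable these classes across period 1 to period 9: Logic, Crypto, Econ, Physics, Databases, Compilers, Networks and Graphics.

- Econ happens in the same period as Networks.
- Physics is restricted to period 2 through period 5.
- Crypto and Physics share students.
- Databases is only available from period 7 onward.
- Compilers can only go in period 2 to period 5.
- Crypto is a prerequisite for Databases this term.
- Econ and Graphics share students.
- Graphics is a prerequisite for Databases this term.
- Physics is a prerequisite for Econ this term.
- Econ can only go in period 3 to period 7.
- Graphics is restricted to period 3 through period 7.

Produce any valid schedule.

Compilers in period 2, Databases in period 7, Econ in period 3, Networks in period 3, Crypto in period 1, Graphics in period 4, Physics in period 2, Logic in period 1

Checking: Crypto(period 1) before Databases(period 7); Graphics(period 4) before Databases(period 7); Physics(period 2) before Econ(period 3); Crypto(period 1) != Physics(period 2); Econ(period 3) != Graphics(period 4); Econ = Networks = period 3; Graphics=period 4 in [period 3,period 7]; Physics=period 2 in [period 2,period 5]; Compilers=period 2 in [period 2,period 5]; Econ=period 3 in [period 3,period 7]; Databases=period 7 in [period 7,period 9].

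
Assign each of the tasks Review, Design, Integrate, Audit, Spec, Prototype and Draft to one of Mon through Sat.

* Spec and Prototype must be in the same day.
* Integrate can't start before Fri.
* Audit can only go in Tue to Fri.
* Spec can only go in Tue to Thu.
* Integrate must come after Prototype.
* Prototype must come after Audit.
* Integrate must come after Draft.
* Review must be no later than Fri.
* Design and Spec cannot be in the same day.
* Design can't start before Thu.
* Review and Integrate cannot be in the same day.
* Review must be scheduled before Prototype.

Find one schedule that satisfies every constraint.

Design in Thu; Draft in Mon; Spec in Wed; Review in Mon; Audit in Tue; Prototype in Wed; Integrate in Fri

Checking: Review(Mon) before Prototype(Wed); Draft(Mon) before Integrate(Fri); Audit(Tue) before Prototype(Wed); Prototype(Wed) before Integrate(Fri); Review(Mon) != Integrate(Fri); Design(Thu) != Spec(Wed); Spec = Prototype = Wed; Review=Mon in [Mon,Fri]; Audit=Tue in [Tue,Fri]; Integrate=Fri in [Fri,Sat]; Spec=Wed in [Tue,Thu]; Design=Thu in [Thu,Sat].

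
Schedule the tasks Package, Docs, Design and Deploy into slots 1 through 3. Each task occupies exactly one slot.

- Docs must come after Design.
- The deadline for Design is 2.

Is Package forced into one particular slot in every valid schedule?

Package can be 1 (e.g. Design -> 1; Docs -> 2; Deploy -> 1; Package -> 1) or 2 (e.g. Deploy in 1, Docs in 2, Design in 1, Package in 2).

No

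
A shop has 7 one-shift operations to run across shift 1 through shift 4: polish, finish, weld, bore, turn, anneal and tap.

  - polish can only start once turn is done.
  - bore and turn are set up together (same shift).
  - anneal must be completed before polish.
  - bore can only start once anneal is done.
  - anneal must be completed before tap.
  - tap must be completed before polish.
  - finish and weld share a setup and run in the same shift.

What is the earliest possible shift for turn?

shift 2

Turn must be in the same shift as bore, which can't be before shift 2, so turn is at least shift 2; downstream work caps turn at shift 3.
turn at shift 2 is achievable: weld=shift 1, finish=shift 1, polish=shift 3, bore=shift 2, anneal=shift 1, turn=shift 2, tap=shift 2.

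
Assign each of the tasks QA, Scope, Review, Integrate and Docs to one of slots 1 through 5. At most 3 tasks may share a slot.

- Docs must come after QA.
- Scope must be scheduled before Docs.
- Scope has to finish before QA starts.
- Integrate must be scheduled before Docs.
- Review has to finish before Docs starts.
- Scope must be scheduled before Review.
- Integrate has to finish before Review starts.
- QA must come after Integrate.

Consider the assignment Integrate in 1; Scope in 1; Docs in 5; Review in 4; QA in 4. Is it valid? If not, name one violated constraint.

Integrate must be scheduled before Docs — holds.
Scope has to finish before QA starts — holds.
Scope must be scheduled before Review — holds.
Docs must come after QA — holds.
At most 3 tasks may share a slot — holds.
Integrate has to finish before Review starts — holds.
Scope must be scheduled before Docs — holds.
Review has to finish before Docs starts — holds.
QA must come after Integrate — holds.

Yes, all constraints hold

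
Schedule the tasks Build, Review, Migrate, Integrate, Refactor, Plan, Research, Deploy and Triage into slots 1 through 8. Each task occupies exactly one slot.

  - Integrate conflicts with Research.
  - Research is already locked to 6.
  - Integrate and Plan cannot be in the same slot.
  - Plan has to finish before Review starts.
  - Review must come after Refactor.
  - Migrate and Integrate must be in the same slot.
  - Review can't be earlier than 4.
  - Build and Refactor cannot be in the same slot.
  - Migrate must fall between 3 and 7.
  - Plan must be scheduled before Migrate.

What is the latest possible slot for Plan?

Downstream work caps Plan at 6.
Plan at 6 is achievable: Triage=1; Deploy=1; Migrate=7; Integrate=7; Plan=6; Review=7; Build=2; Refactor=1; Research=6.

6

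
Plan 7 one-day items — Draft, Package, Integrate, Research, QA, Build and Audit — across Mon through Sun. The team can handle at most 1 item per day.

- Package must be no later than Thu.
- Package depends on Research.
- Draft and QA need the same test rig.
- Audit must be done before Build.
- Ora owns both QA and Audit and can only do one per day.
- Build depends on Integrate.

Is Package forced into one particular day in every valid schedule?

No

Package can be Tue (e.g. Integrate=Wed, QA=Sun, Research=Mon, Build=Fri, Audit=Thu, Draft=Sat, Package=Tue) or Wed (e.g. Audit=Thu, Package=Wed, Integrate=Mon, Build=Fri, QA=Sun, Draft=Sat, Research=Tue).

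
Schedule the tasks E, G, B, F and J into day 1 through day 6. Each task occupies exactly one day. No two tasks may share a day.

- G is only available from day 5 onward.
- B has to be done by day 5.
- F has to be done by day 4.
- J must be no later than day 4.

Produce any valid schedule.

G -> day 5, F -> day 1, B -> day 3, J -> day 2, E -> day 4

Checking: J=day 2 in [day 1,day 4]; F=day 1 in [day 1,day 4]; B=day 3 in [day 1,day 5]; G=day 5 in [day 5,day 6]; max 1 per day (cap 1).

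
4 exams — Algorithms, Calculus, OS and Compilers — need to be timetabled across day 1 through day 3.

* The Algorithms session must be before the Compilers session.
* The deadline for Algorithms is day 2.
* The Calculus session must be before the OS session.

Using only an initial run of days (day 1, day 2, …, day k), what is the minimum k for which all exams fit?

The precedence chain requires at least 2 distinct days.
2 works (last occupied day: day 2): for example OS=day 2, Algorithms=day 1, Compilers=day 2, Calculus=day 1.

2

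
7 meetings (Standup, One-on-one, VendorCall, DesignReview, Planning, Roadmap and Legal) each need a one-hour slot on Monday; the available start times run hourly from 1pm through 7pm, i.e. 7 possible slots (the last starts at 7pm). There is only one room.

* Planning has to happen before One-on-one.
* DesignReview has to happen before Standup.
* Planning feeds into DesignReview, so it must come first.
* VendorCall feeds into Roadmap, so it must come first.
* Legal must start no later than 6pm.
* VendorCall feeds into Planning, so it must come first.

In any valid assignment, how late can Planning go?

Precedence pushes Planning to at least 2pm; downstream work caps Planning at 5pm.
Planning at 4pm is achievable: Roadmap in 3pm; Legal in 1pm; Standup in 6pm; Planning in 4pm; VendorCall in 2pm; One-on-one in 7pm; DesignReview in 5pm.
Nothing later works — the capacity limit rule out every slot after 4pm.

4pm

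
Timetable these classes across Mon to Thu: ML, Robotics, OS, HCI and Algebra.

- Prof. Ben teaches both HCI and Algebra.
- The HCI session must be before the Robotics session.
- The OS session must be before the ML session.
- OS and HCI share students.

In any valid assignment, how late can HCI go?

Downstream work caps HCI at Wed.
HCI at Wed is achievable: OS -> Mon, HCI -> Wed, ML -> Tue, Robotics -> Thu, Algebra -> Mon.

Wed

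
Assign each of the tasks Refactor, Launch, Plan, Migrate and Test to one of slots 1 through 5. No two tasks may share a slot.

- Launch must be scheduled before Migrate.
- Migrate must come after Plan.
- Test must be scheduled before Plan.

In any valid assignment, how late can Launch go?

4

Downstream work caps Launch at 4.
Launch at 4 is achievable: Launch=4, Test=1, Plan=2, Migrate=5, Refactor=3.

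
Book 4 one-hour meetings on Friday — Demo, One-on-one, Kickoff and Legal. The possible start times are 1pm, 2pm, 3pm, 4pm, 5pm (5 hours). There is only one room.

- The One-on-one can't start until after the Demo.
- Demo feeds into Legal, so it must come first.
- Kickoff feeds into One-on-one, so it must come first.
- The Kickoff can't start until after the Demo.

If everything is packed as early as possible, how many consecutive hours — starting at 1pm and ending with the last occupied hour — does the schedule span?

4 hours

The precedence chain requires at least 3 distinct hours.
With at most 1 per hour and 4 meetings, at least 4 hours are needed.
4 works (last occupied hour: 4pm): for example Kickoff in 2pm, One-on-one in 3pm, Legal in 4pm, Demo in 1pm.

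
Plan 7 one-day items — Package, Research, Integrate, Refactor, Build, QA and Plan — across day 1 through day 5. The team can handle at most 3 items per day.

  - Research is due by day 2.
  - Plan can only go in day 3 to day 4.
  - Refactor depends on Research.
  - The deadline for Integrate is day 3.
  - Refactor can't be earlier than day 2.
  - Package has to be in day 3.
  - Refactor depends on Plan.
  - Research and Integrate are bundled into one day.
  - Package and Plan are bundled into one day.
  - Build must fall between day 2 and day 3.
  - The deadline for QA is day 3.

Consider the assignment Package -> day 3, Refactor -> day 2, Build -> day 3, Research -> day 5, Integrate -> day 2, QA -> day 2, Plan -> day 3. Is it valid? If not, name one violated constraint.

The deadline for Integrate is day 3 — holds.
Refactor depends on Plan — violated.
The deadline for QA is day 3 — holds.
The team can handle at most 3 items per day — holds.
Research is due by day 2 — violated.
Refactor can't be earlier than day 2 — holds.
Build must fall between day 2 and day 3 — holds.
Package and Plan are bundled into one day — holds.
Research and Integrate are bundled into one day — violated.
Refactor depends on Research — violated.
Package has to be in day 3 — holds.
Plan can only go in day 3 to day 4 — holds.

No. Refactor depends on Research is not satisfied.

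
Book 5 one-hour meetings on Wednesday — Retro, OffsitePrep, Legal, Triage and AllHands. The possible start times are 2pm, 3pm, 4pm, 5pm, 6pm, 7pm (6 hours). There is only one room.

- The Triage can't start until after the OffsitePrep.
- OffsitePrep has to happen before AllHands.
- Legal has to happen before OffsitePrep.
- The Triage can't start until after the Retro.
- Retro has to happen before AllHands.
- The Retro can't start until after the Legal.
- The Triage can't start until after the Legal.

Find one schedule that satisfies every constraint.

Legal=2pm, Triage=5pm, AllHands=6pm, Retro=3pm, OffsitePrep=4pm

Checking: Legal(2pm) before OffsitePrep(4pm); OffsitePrep(4pm) before AllHands(6pm); Retro(3pm) before AllHands(6pm); Legal(2pm) before Retro(3pm); OffsitePrep(4pm) before Triage(5pm); Retro(3pm) before Triage(5pm); Legal(2pm) before Triage(5pm); max 1 per hour (cap 1).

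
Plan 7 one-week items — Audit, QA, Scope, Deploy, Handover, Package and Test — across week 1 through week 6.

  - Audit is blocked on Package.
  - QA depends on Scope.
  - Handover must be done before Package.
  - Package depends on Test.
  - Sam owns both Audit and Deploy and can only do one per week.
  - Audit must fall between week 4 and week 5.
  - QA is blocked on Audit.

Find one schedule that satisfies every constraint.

Test in week 1, Package in week 2, Audit in week 4, Scope in week 1, Handover in week 1, Deploy in week 1, QA in week 5

Checking: Test(week 1) before Package(week 2); Scope(week 1) before QA(week 5); Package(week 2) before Audit(week 4); Handover(week 1) before Package(week 2); Audit(week 4) before QA(week 5); Audit(week 4) != Deploy(week 1); Audit=week 4 in [week 4,week 5].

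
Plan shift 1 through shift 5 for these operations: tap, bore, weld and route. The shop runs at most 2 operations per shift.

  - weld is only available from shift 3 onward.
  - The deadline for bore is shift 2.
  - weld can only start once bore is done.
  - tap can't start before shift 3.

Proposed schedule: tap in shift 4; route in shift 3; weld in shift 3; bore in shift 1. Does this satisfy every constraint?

weld can only start once bore is done — holds.
The shop runs at most 2 operations per shift — holds.
The deadline for bore is shift 2 — holds.
weld is only available from shift 3 onward — holds.
tap can't start before shift 3 — holds.

Valid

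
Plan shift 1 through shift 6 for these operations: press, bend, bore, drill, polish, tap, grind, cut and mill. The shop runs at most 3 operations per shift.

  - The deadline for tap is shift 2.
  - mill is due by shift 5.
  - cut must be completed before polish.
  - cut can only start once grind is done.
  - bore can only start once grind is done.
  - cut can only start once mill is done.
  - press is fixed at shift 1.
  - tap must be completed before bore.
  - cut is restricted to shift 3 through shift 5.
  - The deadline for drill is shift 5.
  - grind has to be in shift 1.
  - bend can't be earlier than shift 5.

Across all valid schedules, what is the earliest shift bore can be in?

shift 2

Precedence pushes bore to at least shift 2.
bore at shift 2 is achievable: tap=shift 1, polish=shift 4, mill=shift 2, grind=shift 1, press=shift 1, drill=shift 2, bend=shift 5, cut=shift 3, bore=shift 2.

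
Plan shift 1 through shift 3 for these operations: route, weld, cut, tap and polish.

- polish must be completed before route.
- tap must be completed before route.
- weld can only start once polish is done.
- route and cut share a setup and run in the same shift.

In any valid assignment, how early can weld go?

shift 2

Precedence pushes weld to at least shift 2.
weld at shift 2 is achievable: tap in shift 1, cut in shift 2, route in shift 2, polish in shift 1, weld in shift 2.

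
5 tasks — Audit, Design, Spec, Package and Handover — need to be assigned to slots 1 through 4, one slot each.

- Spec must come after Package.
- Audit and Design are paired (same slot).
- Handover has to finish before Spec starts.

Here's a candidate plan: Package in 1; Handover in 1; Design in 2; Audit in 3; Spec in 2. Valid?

Audit and Design are paired (same slot) — violated.
Handover has to finish before Spec starts — holds.
Spec must come after Package — holds.

Invalid. Audit and Design are paired (same slot).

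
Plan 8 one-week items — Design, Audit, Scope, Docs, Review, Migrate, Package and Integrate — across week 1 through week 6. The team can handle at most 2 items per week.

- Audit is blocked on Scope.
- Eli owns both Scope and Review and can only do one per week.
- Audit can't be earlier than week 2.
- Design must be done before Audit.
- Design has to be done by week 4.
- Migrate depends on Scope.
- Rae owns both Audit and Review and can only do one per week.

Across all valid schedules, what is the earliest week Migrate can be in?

Precedence pushes Migrate to at least week 2.
Migrate at week 2 is achievable: Scope -> week 1, Migrate -> week 2, Review -> week 3, Design -> week 1, Docs -> week 3, Package -> week 4, Integrate -> week 4, Audit -> week 2.

week 2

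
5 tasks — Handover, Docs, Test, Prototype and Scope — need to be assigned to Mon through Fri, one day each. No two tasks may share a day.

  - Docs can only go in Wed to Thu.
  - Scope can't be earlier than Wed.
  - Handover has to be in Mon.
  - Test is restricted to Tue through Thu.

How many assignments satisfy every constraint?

6

Splitting on Docs: it can be Wed (3), Thu (3). Listing each branch's schedules as (Handover, Test, Prototype, Scope):
Docs=Wed: (Mon,Tue,Thu,Fri) (Mon,Tue,Fri,Thu) (Mon,Thu,Tue,Fri) — 3.
Docs=Thu: (Mon,Tue,Wed,Fri) (Mon,Tue,Fri,Wed) (Mon,Wed,Tue,Fri) — 3.
Summing: 3 + 3 = 6.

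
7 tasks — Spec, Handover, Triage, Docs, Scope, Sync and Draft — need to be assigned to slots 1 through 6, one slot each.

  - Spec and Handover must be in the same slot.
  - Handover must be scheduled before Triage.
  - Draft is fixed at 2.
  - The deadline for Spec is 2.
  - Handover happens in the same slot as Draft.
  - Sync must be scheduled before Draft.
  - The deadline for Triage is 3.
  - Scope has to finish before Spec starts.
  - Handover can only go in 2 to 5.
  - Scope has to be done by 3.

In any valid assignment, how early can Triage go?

Precedence pushes Triage to at least 3; Triage's own window allows nothing later than 3.
Triage at 3 is achievable: Draft in 2, Docs in 1, Sync in 1, Scope in 1, Handover in 2, Triage in 3, Spec in 2.

3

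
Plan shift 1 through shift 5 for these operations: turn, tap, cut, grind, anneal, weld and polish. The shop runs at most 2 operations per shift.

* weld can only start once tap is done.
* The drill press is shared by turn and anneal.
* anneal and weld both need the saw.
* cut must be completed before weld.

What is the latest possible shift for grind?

grind at shift 5 is achievable: grind in shift 5; weld in shift 2; turn in shift 2; anneal in shift 3; cut in shift 1; tap in shift 1; polish in shift 3.

shift 5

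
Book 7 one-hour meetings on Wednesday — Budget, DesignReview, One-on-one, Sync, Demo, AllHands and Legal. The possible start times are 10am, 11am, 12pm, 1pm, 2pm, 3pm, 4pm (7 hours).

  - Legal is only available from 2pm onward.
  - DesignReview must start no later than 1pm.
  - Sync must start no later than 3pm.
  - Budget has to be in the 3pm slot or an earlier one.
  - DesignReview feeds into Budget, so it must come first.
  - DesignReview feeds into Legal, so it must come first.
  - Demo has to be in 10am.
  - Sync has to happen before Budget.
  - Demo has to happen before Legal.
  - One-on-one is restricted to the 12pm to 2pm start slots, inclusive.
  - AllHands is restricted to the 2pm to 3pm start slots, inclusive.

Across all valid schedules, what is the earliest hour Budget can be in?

11am

Precedence pushes Budget to at least 11am; Budget's own window allows nothing later than 3pm.
Budget at 11am is achievable: Budget -> 11am; Sync -> 10am; One-on-one -> 12pm; DesignReview -> 10am; Legal -> 2pm; Demo -> 10am; AllHands -> 2pm.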